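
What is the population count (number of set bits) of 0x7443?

7

0x7443 = 111010001000011
Count the 1s: 1 + 1 + 1 + 1 + 1 + 1 + 1 = 7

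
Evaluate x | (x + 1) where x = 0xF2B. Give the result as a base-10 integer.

x = 111100101011 = 3883
x + 1 = 111100101100
OR    = 111100101111 = 3887
(x | (x + 1) sets the lowest cleared bit.)

3887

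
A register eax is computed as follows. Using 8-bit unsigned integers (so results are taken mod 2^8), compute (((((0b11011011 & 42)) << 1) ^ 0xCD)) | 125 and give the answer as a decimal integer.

0b11011011 = 11011011
42 = 00101010
→ & → 00001010 = 10
→ << 1 (mod 2^8) → 00010100 = 20
0xCD = 11001101
→ ^ → 11011001 = 217
125 = 01111101
→ | → 11111101 = 253

253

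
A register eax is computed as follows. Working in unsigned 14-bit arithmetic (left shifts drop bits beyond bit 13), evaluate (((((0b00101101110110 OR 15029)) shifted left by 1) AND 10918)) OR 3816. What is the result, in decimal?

0b00101101110110 = 00101101110110
15029 = 11101010110101
→ OR → 11101111110111 = 15351
→ shifted left by 1 (mod 2^14) → 11011111101110 = 14318
10918 = 10101010100110
→ AND → 10001010100110 = 8870
3816 = 00111011101000
→ OR → 10111011101110 = 12014

12014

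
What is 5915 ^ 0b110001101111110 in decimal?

29797

5915 = 001011100011011
b = 110001101111110
XOR → 111010001100101 = 29797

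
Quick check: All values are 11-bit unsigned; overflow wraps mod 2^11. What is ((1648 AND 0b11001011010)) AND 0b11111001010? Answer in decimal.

1600

1648 = 11001110000
0b11001011010 = 11001011010
→ AND → 11001010000 = 1616
0b11111001010 = 11111001010
→ AND → 11001000000 = 1600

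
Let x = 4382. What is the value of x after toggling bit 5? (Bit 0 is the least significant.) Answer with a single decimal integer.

4414

x = 1000100011110
bit 5 is currently 0; toggle it via x ^ (1 << 5) = x ^ 32
→ 1000100111110 = 4414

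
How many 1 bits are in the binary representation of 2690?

2690 = 101010000010
Count the 1s: 1 + 1 + 1 + 1 = 4

4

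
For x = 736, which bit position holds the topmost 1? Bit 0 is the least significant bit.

736 = 1011100000
The topmost 1 is at position 9 (since 2^9 = 512 ≤ 736 < 1024).

9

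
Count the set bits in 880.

880 = 1101110000
Count the 1s: 1 + 1 + 1 + 1 + 1 = 5

5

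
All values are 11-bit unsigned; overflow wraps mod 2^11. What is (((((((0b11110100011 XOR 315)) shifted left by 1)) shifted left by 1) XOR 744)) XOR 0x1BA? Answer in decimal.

0b11110100011 = 11110100011
315 = 00100111011
→ XOR → 11010011000 = 1688
→ shifted left by 1 (mod 2^11) → 10100110000 = 1328
→ shifted left by 1 (mod 2^11) → 01001100000 = 608
744 = 01011101000
→ XOR → 00010001000 = 136
0x1BA = 00110111010
→ XOR → 00100110010 = 306

306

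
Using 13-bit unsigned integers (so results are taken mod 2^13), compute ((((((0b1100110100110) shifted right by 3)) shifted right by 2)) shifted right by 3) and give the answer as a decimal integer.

0b1100110100110 = 1100110100110
→ shifted right by 3 → 0001100110100 = 820
→ shifted right by 2 → 0000011001101 = 205
→ shifted right by 3 → 0000000011001 = 25

25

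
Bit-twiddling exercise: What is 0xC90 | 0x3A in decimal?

3258

0xC90 = 110010010000
0x3A = 000000111010
 OR → 110010111010 = 3258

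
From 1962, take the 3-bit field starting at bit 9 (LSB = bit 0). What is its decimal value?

v = 011110101010
Shift right by 9: 011
Mask low 3 bits: 011 = 3

3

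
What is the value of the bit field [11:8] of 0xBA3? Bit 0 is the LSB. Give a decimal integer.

11

v = 101110100011
Shift right by 8: 1011
Mask low 4 bits: 1011 = 11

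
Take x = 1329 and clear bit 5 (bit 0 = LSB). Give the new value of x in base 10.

1297

x = 10100110001
bit 5 is currently 1; clear it via x & ~(1 << 5) = x & ~32
→ 10100010001 = 1297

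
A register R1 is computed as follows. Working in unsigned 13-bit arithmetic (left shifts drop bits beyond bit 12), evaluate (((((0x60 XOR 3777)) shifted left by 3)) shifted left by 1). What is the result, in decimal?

2576

0x60 = 0000001100000
3777 = 0111011000001
→ XOR → 0111010100001 = 3745
→ shifted left by 3 (mod 2^13) → 1010100001000 = 5384
→ shifted left by 1 (mod 2^13) → 0101000010000 = 2576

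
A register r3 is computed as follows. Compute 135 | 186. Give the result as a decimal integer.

135 = 10000111
186 = 10111010
 OR → 10111111 = 191

191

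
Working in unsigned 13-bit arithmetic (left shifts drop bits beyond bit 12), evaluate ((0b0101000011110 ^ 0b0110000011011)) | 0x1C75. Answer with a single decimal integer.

7797

0b0101000011110 = 0101000011110
0b0110000011011 = 0110000011011
→ ^ → 0011000000101 = 1541
0x1C75 = 1110001110101
→ | → 1111001110101 = 7797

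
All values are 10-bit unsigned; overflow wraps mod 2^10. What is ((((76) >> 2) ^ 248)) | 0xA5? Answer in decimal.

239

76 = 0001001100
→ >> 2 → 0000010011 = 19
248 = 0011111000
→ ^ → 0011101011 = 235
0xA5 = 0010100101
→ | → 0011101111 = 239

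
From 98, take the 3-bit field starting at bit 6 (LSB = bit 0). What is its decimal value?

1

v = 0001100010
Shift right by 6: 0001
Mask low 3 bits: 001 = 1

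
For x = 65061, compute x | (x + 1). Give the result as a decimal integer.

x = 1111111000100101 = 65061
x + 1 = 1111111000100110
OR    = 1111111000100111 = 65063
(x | (x + 1) sets the lowest cleared bit.)

65063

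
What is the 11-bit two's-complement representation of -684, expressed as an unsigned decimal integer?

1364

684 in 11 bits: 01010101100
Invert: 10101010011
Add 1:  10101010100 = 1364
(Check: 2^11 - 684 = 2048 - 684 = 1364.)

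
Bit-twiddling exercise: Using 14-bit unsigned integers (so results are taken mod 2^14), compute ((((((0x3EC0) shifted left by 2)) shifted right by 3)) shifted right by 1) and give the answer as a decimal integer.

944

0x3EC0 = 11111011000000
→ shifted left by 2 (mod 2^14) → 11101100000000 = 15104
→ shifted right by 3 → 00011101100000 = 1888
→ shifted right by 1 → 00001110110000 = 944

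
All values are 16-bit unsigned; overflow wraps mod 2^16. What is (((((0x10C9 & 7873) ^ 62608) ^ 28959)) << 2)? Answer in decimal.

0x10C9 = 0001000011001001
7873 = 0001111011000001
→ & → 0001000011000001 = 4289
62608 = 1111010010010000
→ ^ → 1110010001010001 = 58449
28959 = 0111000100011111
→ ^ → 1001010101001110 = 38222
→ << 2 (mod 2^16) → 0101010100111000 = 21816

21816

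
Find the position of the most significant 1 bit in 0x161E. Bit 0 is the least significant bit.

0x161E = 1011000011110
The topmost 1 is at position 12 (since 2^12 = 4096 ≤ 5662 < 8192).

12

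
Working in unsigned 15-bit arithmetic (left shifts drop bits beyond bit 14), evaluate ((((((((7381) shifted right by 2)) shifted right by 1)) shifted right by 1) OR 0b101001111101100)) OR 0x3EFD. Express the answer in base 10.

32765

7381 = 001110011010101
→ shifted right by 2 → 000011100110101 = 1845
→ shifted right by 1 → 000001110011010 = 922
→ shifted right by 1 → 000000111001101 = 461
0b101001111101100 = 101001111101100
→ OR → 101001111101101 = 21485
0x3EFD = 011111011111101
→ OR → 111111111111101 = 32765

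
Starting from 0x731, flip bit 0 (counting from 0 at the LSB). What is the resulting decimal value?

x = 011100110001
bit 0 is currently 1; toggle it via x ^ (1 << 0) = x ^ 1
→ 011100110000 = 1840

1840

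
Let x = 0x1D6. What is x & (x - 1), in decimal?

x = 111010110 = 470
x - 1 = 111010101
AND   = 111010100 = 468
(x & (x - 1) clears the lowest set bit of x.)

468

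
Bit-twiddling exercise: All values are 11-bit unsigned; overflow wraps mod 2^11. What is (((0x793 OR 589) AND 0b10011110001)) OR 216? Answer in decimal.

0x793 = 11110010011
589 = 01001001101
→ OR → 11111011111 = 2015
0b10011110001 = 10011110001
→ AND → 10011010001 = 1233
216 = 00011011000
→ OR → 10011011001 = 1241

1241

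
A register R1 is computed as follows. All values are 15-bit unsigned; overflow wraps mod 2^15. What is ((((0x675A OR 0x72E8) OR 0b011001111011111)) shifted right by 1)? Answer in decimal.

15359

0x675A = 110011101011010
0x72E8 = 111001011101000
→ OR → 111011111111010 = 30714
0b011001111011111 = 011001111011111
→ OR → 111011111111111 = 30719
→ shifted right by 1 → 011101111111111 = 15359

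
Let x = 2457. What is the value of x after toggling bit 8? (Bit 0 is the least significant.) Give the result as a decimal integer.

2201

x = 100110011001
bit 8 is currently 1; toggle it via x ^ (1 << 8) = x ^ 256
→ 100010011001 = 2201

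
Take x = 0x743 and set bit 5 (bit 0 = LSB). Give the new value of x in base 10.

x = 011101000011
bit 5 is currently 0; set it via x | (1 << 5) = x | 32
→ 011101100011 = 1891

1891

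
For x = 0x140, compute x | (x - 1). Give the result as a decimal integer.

x = 101000000 = 320
x - 1 = 100111111
OR    = 101111111 = 383
(x | (x - 1) sets all bits below the lowest set bit.)

383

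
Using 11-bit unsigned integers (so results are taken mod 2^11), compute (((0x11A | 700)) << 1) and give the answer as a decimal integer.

1916

0x11A = 00100011010
700 = 01010111100
→ | → 01110111110 = 958
→ << 1 (mod 2^11) → 11101111100 = 1916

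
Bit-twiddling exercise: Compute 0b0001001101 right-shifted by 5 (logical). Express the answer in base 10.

2

x = 1001101
shift right by 5 → 0000010 = 2
(equivalently, floor(77 / 32))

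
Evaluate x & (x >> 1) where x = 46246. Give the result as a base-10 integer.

x = 1011010010100110 = 46246
x>>1 = 0101101001010011
AND  = 0001000000000010 = 4098
(x & (x >> 1) has a 1 wherever x has two consecutive 1 bits.)

4098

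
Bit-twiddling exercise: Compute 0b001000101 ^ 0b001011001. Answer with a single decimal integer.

28

a = 1000101
b = 1011001
XOR → 0011100 = 28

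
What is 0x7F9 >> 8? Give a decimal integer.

7

0x7F9 = 11111111001
shift right by 8 → 00000000111 = 7
(equivalently, floor(2041 / 256))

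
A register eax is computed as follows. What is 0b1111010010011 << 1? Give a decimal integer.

x = 01111010010011
shift left by 1 → 11110100100110 = 15654
(equivalently, 7827 × 2^1 = 7827 × 2)

15654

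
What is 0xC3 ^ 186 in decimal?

121

0xC3 = 11000011
186 = 10111010
XOR → 01111001 = 121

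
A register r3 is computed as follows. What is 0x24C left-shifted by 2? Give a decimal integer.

0x24C = 001001001100
shift left by 2 → 100100110000 = 2352
(equivalently, 588 × 2^2 = 588 × 4)

2352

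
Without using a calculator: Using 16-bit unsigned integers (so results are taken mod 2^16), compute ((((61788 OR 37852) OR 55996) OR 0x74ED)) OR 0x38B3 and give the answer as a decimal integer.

65535

61788 = 1111000101011100
37852 = 1001001111011100
→ OR → 1111001111011100 = 62428
55996 = 1101101010111100
→ OR → 1111101111111100 = 64508
0x74ED = 0111010011101101
→ OR → 1111111111111101 = 65533
0x38B3 = 0011100010110011
→ OR → 1111111111111111 = 65535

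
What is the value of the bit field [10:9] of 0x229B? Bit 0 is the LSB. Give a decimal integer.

1

v = 10001010011011
Shift right by 9: 10001
Mask low 2 bits: 01 = 1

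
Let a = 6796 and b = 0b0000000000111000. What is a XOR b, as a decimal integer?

6836

6796 = 1101010001100
b = 0000000111000
XOR → 1101010110100 = 6836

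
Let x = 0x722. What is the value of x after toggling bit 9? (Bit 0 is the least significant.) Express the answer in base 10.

1314

x = 011100100010
bit 9 is currently 1; toggle it via x ^ (1 << 9) = x ^ 512
→ 010100100010 = 1314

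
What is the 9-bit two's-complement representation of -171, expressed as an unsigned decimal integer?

341

171 in 9 bits: 010101011
Invert: 101010100
Add 1:  101010101 = 341
(Check: 2^9 - 171 = 512 - 171 = 341.)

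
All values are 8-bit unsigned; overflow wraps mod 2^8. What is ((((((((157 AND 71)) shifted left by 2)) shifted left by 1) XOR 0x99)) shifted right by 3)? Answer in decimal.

157 = 10011101
71 = 01000111
→ AND → 00000101 = 5
→ shifted left by 2 (mod 2^8) → 00010100 = 20
→ shifted left by 1 (mod 2^8) → 00101000 = 40
0x99 = 10011001
→ XOR → 10110001 = 177
→ shifted right by 3 → 00010110 = 22

22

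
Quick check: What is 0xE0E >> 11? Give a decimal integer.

0xE0E = 111000001110
shift right by 11 → 000000000001 = 1
(equivalently, floor(3598 / 2048))

1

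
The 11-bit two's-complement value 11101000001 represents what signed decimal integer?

pattern = 11101000001 (MSB is 1 ⇒ negative)
Invert: 00010111110, add 1 → 00010111111 = 191, so the value is -191.
(Equivalently: 1857 - 2^11 = 1857 - 2048 = -191.)

-191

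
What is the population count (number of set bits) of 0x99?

0x99 = 10011001
Count the 1s: 1 + 1 + 1 + 1 = 4

4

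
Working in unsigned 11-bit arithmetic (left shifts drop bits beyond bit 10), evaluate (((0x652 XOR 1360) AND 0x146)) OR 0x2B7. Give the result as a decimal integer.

0x652 = 11001010010
1360 = 10101010000
→ XOR → 01100000010 = 770
0x146 = 00101000110
→ AND → 00100000010 = 258
0x2B7 = 01010110111
→ OR → 01110110111 = 951

951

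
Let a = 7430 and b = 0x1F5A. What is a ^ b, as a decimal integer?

604

7430 = 1110100000110
0x1F5A = 1111101011010
XOR → 0001001011100 = 604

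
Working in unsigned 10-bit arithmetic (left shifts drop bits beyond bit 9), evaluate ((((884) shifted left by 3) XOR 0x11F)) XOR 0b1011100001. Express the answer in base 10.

884 = 1101110100
→ shifted left by 3 (mod 2^10) → 1110100000 = 928
0x11F = 0100011111
→ XOR → 1010111111 = 703
0b1011100001 = 1011100001
→ XOR → 0001011110 = 94

94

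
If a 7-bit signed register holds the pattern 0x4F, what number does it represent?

-49

pattern = 1001111 (MSB is 1 ⇒ negative)
Invert: 0110000, add 1 → 0110001 = 49, so the value is -49.
(Equivalently: 79 - 2^7 = 79 - 128 = -49.)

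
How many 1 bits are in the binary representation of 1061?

1061 = 10000100101
Count the 1s: 1 + 1 + 1 + 1 = 4

4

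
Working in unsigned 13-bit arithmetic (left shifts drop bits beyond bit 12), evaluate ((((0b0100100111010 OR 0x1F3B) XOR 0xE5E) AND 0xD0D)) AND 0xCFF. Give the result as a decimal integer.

0b0100100111010 = 0100100111010
0x1F3B = 1111100111011
→ OR → 1111100111011 = 7995
0xE5E = 0111001011110
→ XOR → 1000101100101 = 4453
0xD0D = 0110100001101
→ AND → 0000100000101 = 261
0xCFF = 0110011111111
→ AND → 0000000000101 = 5

5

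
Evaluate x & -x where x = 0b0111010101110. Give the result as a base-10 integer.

x = 111010101110 = 3758
-x (two's complement) = …000101010010
AND   = 000000000010 = 2
(x & -x isolates the lowest set bit of x.)

2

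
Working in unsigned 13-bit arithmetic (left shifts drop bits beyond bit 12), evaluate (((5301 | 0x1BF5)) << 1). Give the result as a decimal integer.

8170

5301 = 1010010110101
0x1BF5 = 1101111110101
→ | → 1111111110101 = 8181
→ << 1 (mod 2^13) → 1111111101010 = 8170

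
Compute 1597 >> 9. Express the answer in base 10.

3

1597 = 11000111101
shift right by 9 → 00000000011 = 3
(equivalently, floor(1597 / 512))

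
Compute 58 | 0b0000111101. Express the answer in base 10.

63

58 = 111010
b = 111101
 OR → 111111 = 63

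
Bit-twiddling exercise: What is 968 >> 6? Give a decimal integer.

15

968 = 1111001000
shift right by 6 → 0000001111 = 15
(equivalently, floor(968 / 64))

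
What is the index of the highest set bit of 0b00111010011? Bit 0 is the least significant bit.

0b00111010011 = 111010011
The topmost 1 is at position 8 (since 2^8 = 256 ≤ 467 < 512).

8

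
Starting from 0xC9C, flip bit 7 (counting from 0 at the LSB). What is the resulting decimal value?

3100

x = 110010011100
bit 7 is currently 1; toggle it via x ^ (1 << 7) = x ^ 128
→ 110000011100 = 3100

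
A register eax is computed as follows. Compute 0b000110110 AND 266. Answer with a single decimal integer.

a = 000110110
266 = 100001010
AND → 000000010 = 2

2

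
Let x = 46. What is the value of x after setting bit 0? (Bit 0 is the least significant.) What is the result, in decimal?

47

x = 000101110
bit 0 is currently 0; set it via x | (1 << 0) = x | 1
→ 000101111 = 47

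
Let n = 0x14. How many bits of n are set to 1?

0x14 = 10100
Count the 1s: 1 + 1 = 2

2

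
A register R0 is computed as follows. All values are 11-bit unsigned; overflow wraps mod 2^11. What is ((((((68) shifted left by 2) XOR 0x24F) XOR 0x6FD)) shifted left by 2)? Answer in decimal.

68 = 00001000100
→ shifted left by 2 (mod 2^11) → 00100010000 = 272
0x24F = 01001001111
→ XOR → 01101011111 = 863
0x6FD = 11011111101
→ XOR → 10110100010 = 1442
→ shifted left by 2 (mod 2^11) → 11010001000 = 1672

1672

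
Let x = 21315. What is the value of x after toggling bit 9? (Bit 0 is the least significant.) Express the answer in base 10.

20803

x = 101001101000011
bit 9 is currently 1; toggle it via x ^ (1 << 9) = x ^ 512
→ 101000101000011 = 20803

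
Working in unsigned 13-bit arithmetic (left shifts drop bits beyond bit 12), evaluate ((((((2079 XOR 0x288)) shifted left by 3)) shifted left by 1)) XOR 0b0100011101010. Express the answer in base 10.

2079 = 0100000011111
0x288 = 0001010001000
→ XOR → 0101010010111 = 2711
→ shifted left by 3 (mod 2^13) → 1010010111000 = 5304
→ shifted left by 1 (mod 2^13) → 0100101110000 = 2416
0b0100011101010 = 0100011101010
→ XOR → 0000110011010 = 410

410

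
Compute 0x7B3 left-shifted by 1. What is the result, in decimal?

3942

0x7B3 = 011110110011
shift left by 1 → 111101100110 = 3942
(equivalently, 1971 × 2^1 = 1971 × 2)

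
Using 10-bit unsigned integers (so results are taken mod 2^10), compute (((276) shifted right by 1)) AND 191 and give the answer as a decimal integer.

138

276 = 0100010100
→ shifted right by 1 → 0010001010 = 138
191 = 0010111111
→ AND → 0010001010 = 138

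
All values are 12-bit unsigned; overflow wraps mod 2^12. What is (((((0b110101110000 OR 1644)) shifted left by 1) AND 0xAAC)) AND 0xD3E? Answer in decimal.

2088

0b110101110000 = 110101110000
1644 = 011001101100
→ OR → 111101111100 = 3964
→ shifted left by 1 (mod 2^12) → 111011111000 = 3832
0xAAC = 101010101100
→ AND → 101010101000 = 2728
0xD3E = 110100111110
→ AND → 100000101000 = 2088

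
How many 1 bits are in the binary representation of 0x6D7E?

0x6D7E = 110110101111110
Count the 1s: 1 + 1 + 1 + 1 + 1 + 1 + 1 + 1 + 1 + 1 + 1 = 11

11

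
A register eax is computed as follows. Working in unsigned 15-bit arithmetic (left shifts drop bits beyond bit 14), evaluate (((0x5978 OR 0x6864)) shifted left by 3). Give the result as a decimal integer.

0x5978 = 101100101111000
0x6864 = 110100001100100
→ OR → 111100101111100 = 31100
→ shifted left by 3 (mod 2^15) → 100101111100000 = 19424

19424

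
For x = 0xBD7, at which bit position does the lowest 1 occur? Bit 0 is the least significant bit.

0

0xBD7 = 101111010111
Trailing zeros: 0, so the lowest set bit is bit 0 (value 1).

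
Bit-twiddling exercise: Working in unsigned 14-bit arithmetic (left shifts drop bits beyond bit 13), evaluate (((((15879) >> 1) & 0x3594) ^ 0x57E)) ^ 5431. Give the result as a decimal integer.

15879 = 11111000000111
→ >> 1 → 01111100000011 = 7939
0x3594 = 11010110010100
→ & → 01010100000000 = 5376
0x57E = 00010101111110
→ ^ → 01000001111110 = 4222
5431 = 01010100110111
→ ^ → 00010101001001 = 1353

1353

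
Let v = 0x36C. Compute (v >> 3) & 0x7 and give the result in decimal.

v = 001101101100
Shift right by 3: 001101101
Mask low 3 bits: 101 = 5

5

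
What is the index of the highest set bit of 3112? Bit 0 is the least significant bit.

3112 = 110000101000
The topmost 1 is at position 11 (since 2^11 = 2048 ≤ 3112 < 4096).

11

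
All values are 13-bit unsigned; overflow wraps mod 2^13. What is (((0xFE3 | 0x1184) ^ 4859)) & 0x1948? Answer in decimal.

0xFE3 = 0111111100011
0x1184 = 1000110000100
→ | → 1111111100111 = 8167
4859 = 1001011111011
→ ^ → 0110100011100 = 3356
0x1948 = 1100101001000
→ & → 0100100001000 = 2312

2312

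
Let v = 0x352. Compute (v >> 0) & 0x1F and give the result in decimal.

v = 01101010010
Shift right by 0: 01101010010
Mask low 5 bits: 10010 = 18

18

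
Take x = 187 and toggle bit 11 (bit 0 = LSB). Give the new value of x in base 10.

2235

x = 000010111011
bit 11 is currently 0; toggle it via x ^ (1 << 11) = x ^ 2048
→ 100010111011 = 2235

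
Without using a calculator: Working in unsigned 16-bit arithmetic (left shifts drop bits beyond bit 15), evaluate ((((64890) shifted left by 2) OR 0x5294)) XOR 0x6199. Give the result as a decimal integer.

38501

64890 = 1111110101111010
→ shifted left by 2 (mod 2^16) → 1111010111101000 = 62952
0x5294 = 0101001010010100
→ OR → 1111011111111100 = 63484
0x6199 = 0110000110011001
→ XOR → 1001011001100101 = 38501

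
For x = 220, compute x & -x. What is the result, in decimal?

x = 11011100 = 220
-x (two's complement) = …00100100
AND   = 00000100 = 4
(x & -x isolates the lowest set bit of x.)

4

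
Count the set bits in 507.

507 = 111111011
Count the 1s: 1 + 1 + 1 + 1 + 1 + 1 + 1 + 1 = 8

8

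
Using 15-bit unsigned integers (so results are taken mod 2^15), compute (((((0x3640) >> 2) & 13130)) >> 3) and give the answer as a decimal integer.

0x3640 = 011011001000000
→ >> 2 → 000110110010000 = 3472
13130 = 011001101001010
→ & → 000000100000000 = 256
→ >> 3 → 000000000100000 = 32

32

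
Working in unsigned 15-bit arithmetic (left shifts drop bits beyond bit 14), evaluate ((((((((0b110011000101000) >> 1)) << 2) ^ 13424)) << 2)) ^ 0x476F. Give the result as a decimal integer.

10223

0b110011000101000 = 110011000101000
→ >> 1 → 011001100010100 = 13076
→ << 2 (mod 2^15) → 100110001010000 = 19536
13424 = 011010001110000
→ ^ → 111100000100000 = 30752
→ << 2 (mod 2^15) → 110000010000000 = 24704
0x476F = 100011101101111
→ ^ → 010011111101111 = 10223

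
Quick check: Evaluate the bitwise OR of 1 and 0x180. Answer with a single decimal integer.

385

1 = 000000001
0x180 = 110000000
 OR → 110000001 = 385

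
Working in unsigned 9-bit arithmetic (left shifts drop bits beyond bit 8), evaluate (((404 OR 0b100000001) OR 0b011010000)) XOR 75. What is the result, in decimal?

404 = 110010100
0b100000001 = 100000001
→ OR → 110010101 = 405
0b011010000 = 011010000
→ OR → 111010101 = 469
75 = 001001011
→ XOR → 110011110 = 414

414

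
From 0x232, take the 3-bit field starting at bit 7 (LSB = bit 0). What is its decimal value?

4

v = 1000110010
Shift right by 7: 100
Mask low 3 bits: 100 = 4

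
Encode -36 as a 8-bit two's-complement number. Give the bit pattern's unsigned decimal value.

220

36 in 8 bits: 00100100
Invert: 11011011
Add 1:  11011100 = 220
(Check: 2^8 - 36 = 256 - 36 = 220.)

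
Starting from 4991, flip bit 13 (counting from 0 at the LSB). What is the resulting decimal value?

x = 01001101111111
bit 13 is currently 0; toggle it via x ^ (1 << 13) = x ^ 8192
→ 11001101111111 = 13183

13183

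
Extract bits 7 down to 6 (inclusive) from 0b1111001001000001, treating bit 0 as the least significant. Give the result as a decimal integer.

1

v = 1111001001000001
Shift right by 6: 1111001001
Mask low 2 bits: 01 = 1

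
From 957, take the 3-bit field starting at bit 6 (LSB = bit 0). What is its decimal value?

v = 01110111101
Shift right by 6: 01110
Mask low 3 bits: 110 = 6

6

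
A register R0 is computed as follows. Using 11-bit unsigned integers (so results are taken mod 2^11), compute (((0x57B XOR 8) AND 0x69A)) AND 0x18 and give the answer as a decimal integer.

0x57B = 10101111011
8 = 00000001000
→ XOR → 10101110011 = 1395
0x69A = 11010011010
→ AND → 10000010010 = 1042
0x18 = 00000011000
→ AND → 00000010000 = 16

16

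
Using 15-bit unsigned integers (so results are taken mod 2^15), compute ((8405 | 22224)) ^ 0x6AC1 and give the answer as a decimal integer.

7188

8405 = 010000011010101
22224 = 101011011010000
→ | → 111011011010101 = 30421
0x6AC1 = 110101011000001
→ ^ → 001110000010100 = 7188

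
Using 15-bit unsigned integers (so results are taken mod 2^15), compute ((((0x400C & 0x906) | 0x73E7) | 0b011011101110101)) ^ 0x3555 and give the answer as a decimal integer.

17058

0x400C = 100000000001100
0x906 = 000100100000110
→ & → 000000000000100 = 4
0x73E7 = 111001111100111
→ | → 111001111100111 = 29671
0b011011101110101 = 011011101110101
→ | → 111011111110111 = 30711
0x3555 = 011010101010101
→ ^ → 100001010100010 = 17058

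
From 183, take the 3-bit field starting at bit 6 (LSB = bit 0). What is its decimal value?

2

v = 0010110111
Shift right by 6: 0010
Mask low 3 bits: 010 = 2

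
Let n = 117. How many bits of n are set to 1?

5

117 = 1110101
Count the 1s: 1 + 1 + 1 + 1 + 1 = 5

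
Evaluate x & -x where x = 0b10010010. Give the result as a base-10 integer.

x = 10010010 = 146
-x (two's complement) = …01101110
AND   = 00000010 = 2
(x & -x isolates the lowest set bit of x.)

2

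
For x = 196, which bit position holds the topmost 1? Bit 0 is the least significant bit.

196 = 11000100
The topmost 1 is at position 7 (since 2^7 = 128 ≤ 196 < 256).

7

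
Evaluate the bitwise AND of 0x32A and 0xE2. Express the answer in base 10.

34

0x32A = 1100101010
0xE2 = 0011100010
AND → 0000100010 = 34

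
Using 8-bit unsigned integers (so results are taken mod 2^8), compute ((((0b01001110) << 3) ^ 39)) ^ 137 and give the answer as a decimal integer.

0b01001110 = 01001110
→ << 3 (mod 2^8) → 01110000 = 112
39 = 00100111
→ ^ → 01010111 = 87
137 = 10001001
→ ^ → 11011110 = 222

222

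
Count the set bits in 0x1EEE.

10

0x1EEE = 1111011101110
Count the 1s: 1 + 1 + 1 + 1 + 1 + 1 + 1 + 1 + 1 + 1 = 10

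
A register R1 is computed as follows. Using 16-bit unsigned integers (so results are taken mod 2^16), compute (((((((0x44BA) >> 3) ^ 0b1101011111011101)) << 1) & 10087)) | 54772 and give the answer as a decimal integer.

0x44BA = 0100010010111010
→ >> 3 → 0000100010010111 = 2199
0b1101011111011101 = 1101011111011101
→ ^ → 1101111101001010 = 57162
→ << 1 (mod 2^16) → 1011111010010100 = 48788
10087 = 0010011101100111
→ & → 0010011000000100 = 9732
54772 = 1101010111110100
→ | → 1111011111110100 = 63476

63476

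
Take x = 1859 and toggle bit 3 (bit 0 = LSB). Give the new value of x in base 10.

1867

x = 0011101000011
bit 3 is currently 0; toggle it via x ^ (1 << 3) = x ^ 8
→ 0011101001011 = 1867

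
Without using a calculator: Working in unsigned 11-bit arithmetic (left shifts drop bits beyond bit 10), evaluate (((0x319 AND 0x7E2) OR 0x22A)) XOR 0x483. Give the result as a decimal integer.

1961

0x319 = 01100011001
0x7E2 = 11111100010
→ AND → 01100000000 = 768
0x22A = 01000101010
→ OR → 01100101010 = 810
0x483 = 10010000011
→ XOR → 11110101001 = 1961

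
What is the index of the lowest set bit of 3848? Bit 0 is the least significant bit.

3

3848 = 111100001000
Trailing zeros: 3, so the lowest set bit is bit 3 (value 8).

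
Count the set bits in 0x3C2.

0x3C2 = 1111000010
Count the 1s: 1 + 1 + 1 + 1 + 1 = 5

5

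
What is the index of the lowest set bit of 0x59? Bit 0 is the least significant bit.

0

0x59 = 1011001
Trailing zeros: 0, so the lowest set bit is bit 0 (value 1).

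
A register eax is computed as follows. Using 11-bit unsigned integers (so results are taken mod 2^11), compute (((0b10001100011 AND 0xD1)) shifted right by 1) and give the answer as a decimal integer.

0b10001100011 = 10001100011
0xD1 = 00011010001
→ AND → 00001000001 = 65
→ shifted right by 1 → 00000100000 = 32

32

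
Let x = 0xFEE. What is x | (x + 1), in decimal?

4079

x = 111111101110 = 4078
x + 1 = 111111101111
OR    = 111111101111 = 4079
(x | (x + 1) sets the lowest cleared bit.)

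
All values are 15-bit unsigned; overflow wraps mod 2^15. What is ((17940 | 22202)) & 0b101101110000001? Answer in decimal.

21120

17940 = 100011000010100
22202 = 101011010111010
→ | → 101011010111110 = 22206
0b101101110000001 = 101101110000001
→ & → 101001010000000 = 21120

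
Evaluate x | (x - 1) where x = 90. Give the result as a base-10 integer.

x = 1011010 = 90
x - 1 = 1011001
OR    = 1011011 = 91
(x | (x - 1) sets all bits below the lowest set bit.)

91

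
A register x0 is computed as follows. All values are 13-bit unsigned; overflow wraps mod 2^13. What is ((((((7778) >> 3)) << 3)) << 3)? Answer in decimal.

4864

7778 = 1111001100010
→ >> 3 → 0001111001100 = 972
→ << 3 (mod 2^13) → 1111001100000 = 7776
→ << 3 (mod 2^13) → 1001100000000 = 4864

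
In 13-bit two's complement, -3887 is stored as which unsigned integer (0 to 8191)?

4305

3887 in 13 bits: 0111100101111
Invert: 1000011010000
Add 1:  1000011010001 = 4305
(Check: 2^13 - 3887 = 8192 - 3887 = 4305.)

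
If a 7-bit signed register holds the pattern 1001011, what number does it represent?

pattern = 1001011 (MSB is 1 ⇒ negative)
Invert: 0110100, add 1 → 0110101 = 53, so the value is -53.
(Equivalently: 75 - 2^7 = 75 - 128 = -53.)

-53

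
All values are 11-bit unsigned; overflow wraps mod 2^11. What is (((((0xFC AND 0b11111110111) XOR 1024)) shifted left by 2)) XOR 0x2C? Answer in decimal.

1020

0xFC = 00011111100
0b11111110111 = 11111110111
→ AND → 00011110100 = 244
1024 = 10000000000
→ XOR → 10011110100 = 1268
→ shifted left by 2 (mod 2^11) → 01111010000 = 976
0x2C = 00000101100
→ XOR → 01111111100 = 1020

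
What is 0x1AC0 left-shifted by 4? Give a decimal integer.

109568

0x1AC0 = 00001101011000000
shift left by 4 → 11010110000000000 = 109568
(equivalently, 6848 × 2^4 = 6848 × 16)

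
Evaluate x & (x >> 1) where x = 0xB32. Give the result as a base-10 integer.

272

x = 101100110010 = 2866
x>>1 = 010110011001
AND  = 000100010000 = 272
(x & (x >> 1) has a 1 wherever x has two consecutive 1 bits.)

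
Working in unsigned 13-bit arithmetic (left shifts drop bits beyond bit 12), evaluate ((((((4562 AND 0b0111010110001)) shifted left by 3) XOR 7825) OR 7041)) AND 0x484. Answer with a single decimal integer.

4562 = 1000111010010
0b0111010110001 = 0111010110001
→ AND → 0000010010000 = 144
→ shifted left by 3 (mod 2^13) → 0010010000000 = 1152
7825 = 1111010010001
→ XOR → 1101000010001 = 6673
7041 = 1101110000001
→ OR → 1101110010001 = 7057
0x484 = 0010010000100
→ AND → 0000010000000 = 128

128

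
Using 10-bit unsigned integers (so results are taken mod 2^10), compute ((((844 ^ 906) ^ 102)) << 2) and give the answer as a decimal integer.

844 = 1101001100
906 = 1110001010
→ ^ → 0011000110 = 198
102 = 0001100110
→ ^ → 0010100000 = 160
→ << 2 (mod 2^10) → 1010000000 = 640

640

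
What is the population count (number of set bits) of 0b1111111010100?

n = 1111111010100
Count the 1s: 1 + 1 + 1 + 1 + 1 + 1 + 1 + 1 + 1 = 9

9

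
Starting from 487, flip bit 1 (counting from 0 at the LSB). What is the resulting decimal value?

x = 111100111
bit 1 is currently 1; toggle it via x ^ (1 << 1) = x ^ 2
→ 111100101 = 485

485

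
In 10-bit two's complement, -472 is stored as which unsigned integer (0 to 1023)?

552

472 in 10 bits: 0111011000
Invert: 1000100111
Add 1:  1000101000 = 552
(Check: 2^10 - 472 = 1024 - 472 = 552.)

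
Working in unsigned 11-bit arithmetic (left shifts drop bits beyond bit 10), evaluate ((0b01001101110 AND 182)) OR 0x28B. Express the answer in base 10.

0b01001101110 = 01001101110
182 = 00010110110
→ AND → 00000100110 = 38
0x28B = 01010001011
→ OR → 01010101111 = 687

687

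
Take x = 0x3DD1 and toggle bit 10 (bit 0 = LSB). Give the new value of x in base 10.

14801

x = 11110111010001
bit 10 is currently 1; toggle it via x ^ (1 << 10) = x ^ 1024
→ 11100111010001 = 14801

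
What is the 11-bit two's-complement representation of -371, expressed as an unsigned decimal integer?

1677

371 in 11 bits: 00101110011
Invert: 11010001100
Add 1:  11010001101 = 1677
(Check: 2^11 - 371 = 2048 - 371 = 1677.)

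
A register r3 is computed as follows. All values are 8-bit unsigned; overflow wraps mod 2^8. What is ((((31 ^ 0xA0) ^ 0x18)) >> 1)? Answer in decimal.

83

31 = 00011111
0xA0 = 10100000
→ ^ → 10111111 = 191
0x18 = 00011000
→ ^ → 10100111 = 167
→ >> 1 → 01010011 = 83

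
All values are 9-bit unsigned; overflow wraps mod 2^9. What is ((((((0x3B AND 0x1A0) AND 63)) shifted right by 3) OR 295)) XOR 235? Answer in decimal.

0x3B = 000111011
0x1A0 = 110100000
→ AND → 000100000 = 32
63 = 000111111
→ AND → 000100000 = 32
→ shifted right by 3 → 000000100 = 4
295 = 100100111
→ OR → 100100111 = 295
235 = 011101011
→ XOR → 111001100 = 460

460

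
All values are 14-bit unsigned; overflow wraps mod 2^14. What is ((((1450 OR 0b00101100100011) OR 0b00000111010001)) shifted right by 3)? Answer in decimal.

511

1450 = 00010110101010
0b00101100100011 = 00101100100011
→ OR → 00111110101011 = 4011
0b00000111010001 = 00000111010001
→ OR → 00111111111011 = 4091
→ shifted right by 3 → 00000111111111 = 511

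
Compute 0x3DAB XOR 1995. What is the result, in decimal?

14944

0x3DAB = 11110110101011
1995 = 00011111001011
XOR → 11101001100000 = 14944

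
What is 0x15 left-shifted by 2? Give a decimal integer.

0x15 = 0010101
shift left by 2 → 1010100 = 84
(equivalently, 21 × 2^2 = 21 × 4)

84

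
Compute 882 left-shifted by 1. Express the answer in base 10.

882 = 01101110010
shift left by 1 → 11011100100 = 1764
(equivalently, 882 × 2^1 = 882 × 2)

1764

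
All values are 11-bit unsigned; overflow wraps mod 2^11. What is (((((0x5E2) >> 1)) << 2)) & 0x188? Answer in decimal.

384

0x5E2 = 10111100010
→ >> 1 → 01011110001 = 753
→ << 2 (mod 2^11) → 01111000100 = 964
0x188 = 00110001000
→ & → 00110000000 = 384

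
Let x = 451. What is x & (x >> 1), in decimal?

x = 111000011 = 451
x>>1 = 011100001
AND  = 011000001 = 193
(x & (x >> 1) has a 1 wherever x has two consecutive 1 bits.)

193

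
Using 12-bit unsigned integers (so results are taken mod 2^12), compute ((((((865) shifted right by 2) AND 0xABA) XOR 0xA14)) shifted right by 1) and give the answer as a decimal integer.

1350

865 = 001101100001
→ shifted right by 2 → 000011011000 = 216
0xABA = 101010111010
→ AND → 000010011000 = 152
0xA14 = 101000010100
→ XOR → 101010001100 = 2700
→ shifted right by 1 → 010101000110 = 1350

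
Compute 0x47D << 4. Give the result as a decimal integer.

18384

0x47D = 000010001111101
shift left by 4 → 100011111010000 = 18384
(equivalently, 1149 × 2^4 = 1149 × 16)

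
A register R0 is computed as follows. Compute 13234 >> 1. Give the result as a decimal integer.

13234 = 11001110110010
shift right by 1 → 01100111011001 = 6617
(equivalently, floor(13234 / 2))

6617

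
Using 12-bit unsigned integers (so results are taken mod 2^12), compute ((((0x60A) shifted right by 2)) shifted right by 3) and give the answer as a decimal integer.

48

0x60A = 011000001010
→ shifted right by 2 → 000110000010 = 386
→ shifted right by 3 → 000000110000 = 48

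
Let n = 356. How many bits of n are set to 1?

4

356 = 101100100
Count the 1s: 1 + 1 + 1 + 1 = 4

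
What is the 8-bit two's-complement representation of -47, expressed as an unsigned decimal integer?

209

47 in 8 bits: 00101111
Invert: 11010000
Add 1:  11010001 = 209
(Check: 2^8 - 47 = 256 - 47 = 209.)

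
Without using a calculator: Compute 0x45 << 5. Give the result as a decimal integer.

2208

0x45 = 000001000101
shift left by 5 → 100010100000 = 2208
(equivalently, 69 × 2^5 = 69 × 32)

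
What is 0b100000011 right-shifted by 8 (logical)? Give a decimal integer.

1

x = 100000011
shift right by 8 → 000000001 = 1
(equivalently, floor(259 / 256))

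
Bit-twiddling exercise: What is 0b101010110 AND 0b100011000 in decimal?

272

a = 101010110
b = 100011000
AND → 100010000 = 272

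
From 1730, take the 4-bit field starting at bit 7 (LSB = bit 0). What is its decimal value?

v = 011011000010
Shift right by 7: 01101
Mask low 4 bits: 1101 = 13

13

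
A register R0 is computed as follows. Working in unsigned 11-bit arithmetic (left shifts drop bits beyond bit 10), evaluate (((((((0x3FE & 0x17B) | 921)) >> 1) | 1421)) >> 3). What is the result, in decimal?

0x3FE = 01111111110
0x17B = 00101111011
→ & → 00101111010 = 378
921 = 01110011001
→ | → 01111111011 = 1019
→ >> 1 → 00111111101 = 509
1421 = 10110001101
→ | → 10111111101 = 1533
→ >> 3 → 00010111111 = 191

191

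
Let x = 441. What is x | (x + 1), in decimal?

x = 110111001 = 441
x + 1 = 110111010
OR    = 110111011 = 443
(x | (x + 1) sets the lowest cleared bit.)

443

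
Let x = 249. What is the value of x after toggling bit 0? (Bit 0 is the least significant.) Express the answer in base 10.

x = 00011111001
bit 0 is currently 1; toggle it via x ^ (1 << 0) = x ^ 1
→ 00011111000 = 248

248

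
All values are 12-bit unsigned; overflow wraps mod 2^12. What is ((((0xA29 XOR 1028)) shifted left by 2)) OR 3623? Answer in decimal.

0xA29 = 101000101001
1028 = 010000000100
→ XOR → 111000101101 = 3629
→ shifted left by 2 (mod 2^12) → 100010110100 = 2228
3623 = 111000100111
→ OR → 111010110111 = 3767

3767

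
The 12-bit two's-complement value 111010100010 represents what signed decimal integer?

pattern = 111010100010 (MSB is 1 ⇒ negative)
Invert: 000101011101, add 1 → 000101011110 = 350, so the value is -350.
(Equivalently: 3746 - 2^12 = 3746 - 4096 = -350.)

-350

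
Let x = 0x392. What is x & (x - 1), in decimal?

x = 1110010010 = 914
x - 1 = 1110010001
AND   = 1110010000 = 912
(x & (x - 1) clears the lowest set bit of x.)

912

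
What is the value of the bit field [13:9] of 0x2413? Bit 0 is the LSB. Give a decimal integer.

v = 0010010000010011
Shift right by 9: 0010010
Mask low 5 bits: 10010 = 18

18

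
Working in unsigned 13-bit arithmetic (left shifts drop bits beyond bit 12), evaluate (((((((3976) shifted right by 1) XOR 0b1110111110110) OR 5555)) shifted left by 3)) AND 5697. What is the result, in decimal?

3976 = 0111110001000
→ shifted right by 1 → 0011111000100 = 1988
0b1110111110110 = 1110111110110
→ XOR → 1101000110010 = 6706
5555 = 1010110110011
→ OR → 1111110110011 = 8115
→ shifted left by 3 (mod 2^13) → 1110110011000 = 7576
5697 = 1011001000001
→ AND → 1010000000000 = 5120

5120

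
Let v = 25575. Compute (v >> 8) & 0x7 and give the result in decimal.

3

v = 0110001111100111
Shift right by 8: 01100011
Mask low 3 bits: 011 = 3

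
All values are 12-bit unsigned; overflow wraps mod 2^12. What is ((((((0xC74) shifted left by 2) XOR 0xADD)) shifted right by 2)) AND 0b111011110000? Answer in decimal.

0xC74 = 110001110100
→ shifted left by 2 (mod 2^12) → 000111010000 = 464
0xADD = 101011011101
→ XOR → 101100001101 = 2829
→ shifted right by 2 → 001011000011 = 707
0b111011110000 = 111011110000
→ AND → 001011000000 = 704

704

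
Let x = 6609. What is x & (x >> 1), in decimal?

x = 1100111010001 = 6609
x>>1 = 0110011101000
AND  = 0100011000000 = 2240
(x & (x >> 1) has a 1 wherever x has two consecutive 1 bits.)

2240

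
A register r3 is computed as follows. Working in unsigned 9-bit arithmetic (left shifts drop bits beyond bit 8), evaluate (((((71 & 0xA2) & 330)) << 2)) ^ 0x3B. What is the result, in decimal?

51

71 = 001000111
0xA2 = 010100010
→ & → 000000010 = 2
330 = 101001010
→ & → 000000010 = 2
→ << 2 (mod 2^9) → 000001000 = 8
0x3B = 000111011
→ ^ → 000110011 = 51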